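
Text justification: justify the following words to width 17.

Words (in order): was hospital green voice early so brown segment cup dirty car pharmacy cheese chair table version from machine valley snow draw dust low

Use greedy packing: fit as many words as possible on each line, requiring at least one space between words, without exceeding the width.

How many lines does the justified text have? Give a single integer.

Line 1: ['was', 'hospital'] (min_width=12, slack=5)
Line 2: ['green', 'voice', 'early'] (min_width=17, slack=0)
Line 3: ['so', 'brown', 'segment'] (min_width=16, slack=1)
Line 4: ['cup', 'dirty', 'car'] (min_width=13, slack=4)
Line 5: ['pharmacy', 'cheese'] (min_width=15, slack=2)
Line 6: ['chair', 'table'] (min_width=11, slack=6)
Line 7: ['version', 'from'] (min_width=12, slack=5)
Line 8: ['machine', 'valley'] (min_width=14, slack=3)
Line 9: ['snow', 'draw', 'dust'] (min_width=14, slack=3)
Line 10: ['low'] (min_width=3, slack=14)
Total lines: 10

Answer: 10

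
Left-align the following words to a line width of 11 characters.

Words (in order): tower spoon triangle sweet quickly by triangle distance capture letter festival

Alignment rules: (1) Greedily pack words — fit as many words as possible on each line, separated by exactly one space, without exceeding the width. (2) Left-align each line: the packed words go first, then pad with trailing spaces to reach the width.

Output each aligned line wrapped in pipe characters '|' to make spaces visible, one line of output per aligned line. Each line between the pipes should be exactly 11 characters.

Answer: |tower spoon|
|triangle   |
|sweet      |
|quickly by |
|triangle   |
|distance   |
|capture    |
|letter     |
|festival   |

Derivation:
Line 1: ['tower', 'spoon'] (min_width=11, slack=0)
Line 2: ['triangle'] (min_width=8, slack=3)
Line 3: ['sweet'] (min_width=5, slack=6)
Line 4: ['quickly', 'by'] (min_width=10, slack=1)
Line 5: ['triangle'] (min_width=8, slack=3)
Line 6: ['distance'] (min_width=8, slack=3)
Line 7: ['capture'] (min_width=7, slack=4)
Line 8: ['letter'] (min_width=6, slack=5)
Line 9: ['festival'] (min_width=8, slack=3)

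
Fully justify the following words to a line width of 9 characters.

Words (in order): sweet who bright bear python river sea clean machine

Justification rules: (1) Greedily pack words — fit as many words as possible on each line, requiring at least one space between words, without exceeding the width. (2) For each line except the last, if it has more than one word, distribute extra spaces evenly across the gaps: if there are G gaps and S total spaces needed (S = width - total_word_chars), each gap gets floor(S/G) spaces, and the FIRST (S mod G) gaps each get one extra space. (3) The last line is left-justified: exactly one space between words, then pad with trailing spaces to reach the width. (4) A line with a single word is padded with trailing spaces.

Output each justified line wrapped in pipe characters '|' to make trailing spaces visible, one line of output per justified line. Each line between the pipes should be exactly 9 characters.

Answer: |sweet who|
|bright   |
|bear     |
|python   |
|river sea|
|clean    |
|machine  |

Derivation:
Line 1: ['sweet', 'who'] (min_width=9, slack=0)
Line 2: ['bright'] (min_width=6, slack=3)
Line 3: ['bear'] (min_width=4, slack=5)
Line 4: ['python'] (min_width=6, slack=3)
Line 5: ['river', 'sea'] (min_width=9, slack=0)
Line 6: ['clean'] (min_width=5, slack=4)
Line 7: ['machine'] (min_width=7, slack=2)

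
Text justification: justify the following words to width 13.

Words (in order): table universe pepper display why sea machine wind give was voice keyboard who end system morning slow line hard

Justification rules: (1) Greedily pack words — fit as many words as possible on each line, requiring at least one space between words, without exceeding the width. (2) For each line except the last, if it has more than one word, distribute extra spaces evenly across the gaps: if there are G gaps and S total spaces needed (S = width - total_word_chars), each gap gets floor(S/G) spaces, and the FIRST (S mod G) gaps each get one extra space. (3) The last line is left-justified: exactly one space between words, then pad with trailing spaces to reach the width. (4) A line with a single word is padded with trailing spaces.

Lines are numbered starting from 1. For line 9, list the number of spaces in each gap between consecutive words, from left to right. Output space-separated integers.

Line 1: ['table'] (min_width=5, slack=8)
Line 2: ['universe'] (min_width=8, slack=5)
Line 3: ['pepper'] (min_width=6, slack=7)
Line 4: ['display', 'why'] (min_width=11, slack=2)
Line 5: ['sea', 'machine'] (min_width=11, slack=2)
Line 6: ['wind', 'give', 'was'] (min_width=13, slack=0)
Line 7: ['voice'] (min_width=5, slack=8)
Line 8: ['keyboard', 'who'] (min_width=12, slack=1)
Line 9: ['end', 'system'] (min_width=10, slack=3)
Line 10: ['morning', 'slow'] (min_width=12, slack=1)
Line 11: ['line', 'hard'] (min_width=9, slack=4)

Answer: 4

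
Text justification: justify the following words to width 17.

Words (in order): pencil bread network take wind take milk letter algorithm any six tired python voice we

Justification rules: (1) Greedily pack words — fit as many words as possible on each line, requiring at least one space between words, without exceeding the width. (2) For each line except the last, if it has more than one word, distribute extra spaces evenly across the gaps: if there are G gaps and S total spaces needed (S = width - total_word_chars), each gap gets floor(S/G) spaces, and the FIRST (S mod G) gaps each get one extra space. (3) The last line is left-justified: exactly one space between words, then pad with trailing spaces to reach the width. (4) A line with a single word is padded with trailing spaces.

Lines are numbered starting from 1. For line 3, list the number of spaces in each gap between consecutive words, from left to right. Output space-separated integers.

Line 1: ['pencil', 'bread'] (min_width=12, slack=5)
Line 2: ['network', 'take', 'wind'] (min_width=17, slack=0)
Line 3: ['take', 'milk', 'letter'] (min_width=16, slack=1)
Line 4: ['algorithm', 'any', 'six'] (min_width=17, slack=0)
Line 5: ['tired', 'python'] (min_width=12, slack=5)
Line 6: ['voice', 'we'] (min_width=8, slack=9)

Answer: 2 1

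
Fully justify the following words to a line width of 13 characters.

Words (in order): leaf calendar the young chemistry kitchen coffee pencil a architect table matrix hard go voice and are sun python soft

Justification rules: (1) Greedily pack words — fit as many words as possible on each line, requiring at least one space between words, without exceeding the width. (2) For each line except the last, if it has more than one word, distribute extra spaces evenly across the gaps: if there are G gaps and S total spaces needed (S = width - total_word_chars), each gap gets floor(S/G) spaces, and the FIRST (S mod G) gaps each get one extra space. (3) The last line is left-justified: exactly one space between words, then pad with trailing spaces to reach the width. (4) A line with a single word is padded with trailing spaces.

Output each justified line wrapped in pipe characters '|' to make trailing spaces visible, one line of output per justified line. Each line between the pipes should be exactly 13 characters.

Line 1: ['leaf', 'calendar'] (min_width=13, slack=0)
Line 2: ['the', 'young'] (min_width=9, slack=4)
Line 3: ['chemistry'] (min_width=9, slack=4)
Line 4: ['kitchen'] (min_width=7, slack=6)
Line 5: ['coffee', 'pencil'] (min_width=13, slack=0)
Line 6: ['a', 'architect'] (min_width=11, slack=2)
Line 7: ['table', 'matrix'] (min_width=12, slack=1)
Line 8: ['hard', 'go', 'voice'] (min_width=13, slack=0)
Line 9: ['and', 'are', 'sun'] (min_width=11, slack=2)
Line 10: ['python', 'soft'] (min_width=11, slack=2)

Answer: |leaf calendar|
|the     young|
|chemistry    |
|kitchen      |
|coffee pencil|
|a   architect|
|table  matrix|
|hard go voice|
|and  are  sun|
|python soft  |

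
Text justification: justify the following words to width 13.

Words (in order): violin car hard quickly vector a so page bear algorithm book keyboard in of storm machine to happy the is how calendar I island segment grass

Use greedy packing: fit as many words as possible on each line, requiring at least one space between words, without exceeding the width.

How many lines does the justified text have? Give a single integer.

Line 1: ['violin', 'car'] (min_width=10, slack=3)
Line 2: ['hard', 'quickly'] (min_width=12, slack=1)
Line 3: ['vector', 'a', 'so'] (min_width=11, slack=2)
Line 4: ['page', 'bear'] (min_width=9, slack=4)
Line 5: ['algorithm'] (min_width=9, slack=4)
Line 6: ['book', 'keyboard'] (min_width=13, slack=0)
Line 7: ['in', 'of', 'storm'] (min_width=11, slack=2)
Line 8: ['machine', 'to'] (min_width=10, slack=3)
Line 9: ['happy', 'the', 'is'] (min_width=12, slack=1)
Line 10: ['how', 'calendar'] (min_width=12, slack=1)
Line 11: ['I', 'island'] (min_width=8, slack=5)
Line 12: ['segment', 'grass'] (min_width=13, slack=0)
Total lines: 12

Answer: 12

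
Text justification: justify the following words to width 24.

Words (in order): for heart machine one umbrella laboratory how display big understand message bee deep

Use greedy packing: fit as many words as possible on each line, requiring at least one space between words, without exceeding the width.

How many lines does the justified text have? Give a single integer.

Line 1: ['for', 'heart', 'machine', 'one'] (min_width=21, slack=3)
Line 2: ['umbrella', 'laboratory', 'how'] (min_width=23, slack=1)
Line 3: ['display', 'big', 'understand'] (min_width=22, slack=2)
Line 4: ['message', 'bee', 'deep'] (min_width=16, slack=8)
Total lines: 4

Answer: 4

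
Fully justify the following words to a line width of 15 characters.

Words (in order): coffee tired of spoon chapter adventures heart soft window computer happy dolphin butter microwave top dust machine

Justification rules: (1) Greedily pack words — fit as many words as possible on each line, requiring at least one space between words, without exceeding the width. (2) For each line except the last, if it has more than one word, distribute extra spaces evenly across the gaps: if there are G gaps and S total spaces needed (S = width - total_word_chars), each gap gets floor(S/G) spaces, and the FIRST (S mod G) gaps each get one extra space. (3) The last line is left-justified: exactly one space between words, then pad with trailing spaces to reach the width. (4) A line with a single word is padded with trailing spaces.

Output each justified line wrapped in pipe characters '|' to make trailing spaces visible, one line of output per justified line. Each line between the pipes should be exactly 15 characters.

Line 1: ['coffee', 'tired', 'of'] (min_width=15, slack=0)
Line 2: ['spoon', 'chapter'] (min_width=13, slack=2)
Line 3: ['adventures'] (min_width=10, slack=5)
Line 4: ['heart', 'soft'] (min_width=10, slack=5)
Line 5: ['window', 'computer'] (min_width=15, slack=0)
Line 6: ['happy', 'dolphin'] (min_width=13, slack=2)
Line 7: ['butter'] (min_width=6, slack=9)
Line 8: ['microwave', 'top'] (min_width=13, slack=2)
Line 9: ['dust', 'machine'] (min_width=12, slack=3)

Answer: |coffee tired of|
|spoon   chapter|
|adventures     |
|heart      soft|
|window computer|
|happy   dolphin|
|butter         |
|microwave   top|
|dust machine   |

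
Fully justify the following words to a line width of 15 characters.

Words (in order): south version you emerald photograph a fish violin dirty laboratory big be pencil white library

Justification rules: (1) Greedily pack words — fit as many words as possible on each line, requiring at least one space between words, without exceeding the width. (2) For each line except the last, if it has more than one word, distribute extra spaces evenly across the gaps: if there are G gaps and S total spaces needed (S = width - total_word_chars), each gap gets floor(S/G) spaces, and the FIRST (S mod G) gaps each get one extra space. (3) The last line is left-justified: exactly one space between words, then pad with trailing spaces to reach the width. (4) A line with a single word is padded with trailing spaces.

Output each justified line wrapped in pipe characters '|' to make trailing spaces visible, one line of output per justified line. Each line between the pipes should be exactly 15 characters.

Line 1: ['south', 'version'] (min_width=13, slack=2)
Line 2: ['you', 'emerald'] (min_width=11, slack=4)
Line 3: ['photograph', 'a'] (min_width=12, slack=3)
Line 4: ['fish', 'violin'] (min_width=11, slack=4)
Line 5: ['dirty'] (min_width=5, slack=10)
Line 6: ['laboratory', 'big'] (min_width=14, slack=1)
Line 7: ['be', 'pencil', 'white'] (min_width=15, slack=0)
Line 8: ['library'] (min_width=7, slack=8)

Answer: |south   version|
|you     emerald|
|photograph    a|
|fish     violin|
|dirty          |
|laboratory  big|
|be pencil white|
|library        |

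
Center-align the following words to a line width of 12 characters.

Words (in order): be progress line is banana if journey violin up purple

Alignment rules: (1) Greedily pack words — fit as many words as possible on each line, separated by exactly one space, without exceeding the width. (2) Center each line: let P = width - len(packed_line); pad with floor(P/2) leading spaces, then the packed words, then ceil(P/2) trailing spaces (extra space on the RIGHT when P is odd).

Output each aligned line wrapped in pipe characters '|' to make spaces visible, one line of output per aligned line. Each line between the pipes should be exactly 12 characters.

Answer: |be progress |
|  line is   |
| banana if  |
|  journey   |
| violin up  |
|   purple   |

Derivation:
Line 1: ['be', 'progress'] (min_width=11, slack=1)
Line 2: ['line', 'is'] (min_width=7, slack=5)
Line 3: ['banana', 'if'] (min_width=9, slack=3)
Line 4: ['journey'] (min_width=7, slack=5)
Line 5: ['violin', 'up'] (min_width=9, slack=3)
Line 6: ['purple'] (min_width=6, slack=6)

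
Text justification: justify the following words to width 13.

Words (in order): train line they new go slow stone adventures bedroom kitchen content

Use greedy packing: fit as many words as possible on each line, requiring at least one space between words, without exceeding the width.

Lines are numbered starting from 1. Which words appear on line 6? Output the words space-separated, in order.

Line 1: ['train', 'line'] (min_width=10, slack=3)
Line 2: ['they', 'new', 'go'] (min_width=11, slack=2)
Line 3: ['slow', 'stone'] (min_width=10, slack=3)
Line 4: ['adventures'] (min_width=10, slack=3)
Line 5: ['bedroom'] (min_width=7, slack=6)
Line 6: ['kitchen'] (min_width=7, slack=6)
Line 7: ['content'] (min_width=7, slack=6)

Answer: kitchen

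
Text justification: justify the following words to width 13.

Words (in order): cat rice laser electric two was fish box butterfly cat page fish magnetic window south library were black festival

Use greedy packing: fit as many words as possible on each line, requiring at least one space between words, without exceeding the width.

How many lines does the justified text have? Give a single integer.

Answer: 11

Derivation:
Line 1: ['cat', 'rice'] (min_width=8, slack=5)
Line 2: ['laser'] (min_width=5, slack=8)
Line 3: ['electric', 'two'] (min_width=12, slack=1)
Line 4: ['was', 'fish', 'box'] (min_width=12, slack=1)
Line 5: ['butterfly', 'cat'] (min_width=13, slack=0)
Line 6: ['page', 'fish'] (min_width=9, slack=4)
Line 7: ['magnetic'] (min_width=8, slack=5)
Line 8: ['window', 'south'] (min_width=12, slack=1)
Line 9: ['library', 'were'] (min_width=12, slack=1)
Line 10: ['black'] (min_width=5, slack=8)
Line 11: ['festival'] (min_width=8, slack=5)
Total lines: 11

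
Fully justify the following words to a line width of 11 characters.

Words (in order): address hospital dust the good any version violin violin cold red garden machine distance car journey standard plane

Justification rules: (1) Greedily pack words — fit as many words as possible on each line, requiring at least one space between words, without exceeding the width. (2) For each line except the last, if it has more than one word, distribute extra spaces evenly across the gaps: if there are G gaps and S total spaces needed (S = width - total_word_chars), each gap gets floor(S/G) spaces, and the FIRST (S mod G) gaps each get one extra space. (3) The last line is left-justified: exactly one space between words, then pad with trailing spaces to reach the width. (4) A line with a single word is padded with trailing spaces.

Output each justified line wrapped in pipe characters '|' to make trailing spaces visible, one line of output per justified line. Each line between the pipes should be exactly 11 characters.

Answer: |address    |
|hospital   |
|dust    the|
|good    any|
|version    |
|violin     |
|violin cold|
|red  garden|
|machine    |
|distance   |
|car journey|
|standard   |
|plane      |

Derivation:
Line 1: ['address'] (min_width=7, slack=4)
Line 2: ['hospital'] (min_width=8, slack=3)
Line 3: ['dust', 'the'] (min_width=8, slack=3)
Line 4: ['good', 'any'] (min_width=8, slack=3)
Line 5: ['version'] (min_width=7, slack=4)
Line 6: ['violin'] (min_width=6, slack=5)
Line 7: ['violin', 'cold'] (min_width=11, slack=0)
Line 8: ['red', 'garden'] (min_width=10, slack=1)
Line 9: ['machine'] (min_width=7, slack=4)
Line 10: ['distance'] (min_width=8, slack=3)
Line 11: ['car', 'journey'] (min_width=11, slack=0)
Line 12: ['standard'] (min_width=8, slack=3)
Line 13: ['plane'] (min_width=5, slack=6)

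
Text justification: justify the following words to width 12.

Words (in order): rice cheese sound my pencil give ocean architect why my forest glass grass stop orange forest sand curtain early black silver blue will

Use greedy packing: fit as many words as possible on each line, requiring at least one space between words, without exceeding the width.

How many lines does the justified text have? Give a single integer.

Answer: 14

Derivation:
Line 1: ['rice', 'cheese'] (min_width=11, slack=1)
Line 2: ['sound', 'my'] (min_width=8, slack=4)
Line 3: ['pencil', 'give'] (min_width=11, slack=1)
Line 4: ['ocean'] (min_width=5, slack=7)
Line 5: ['architect'] (min_width=9, slack=3)
Line 6: ['why', 'my'] (min_width=6, slack=6)
Line 7: ['forest', 'glass'] (min_width=12, slack=0)
Line 8: ['grass', 'stop'] (min_width=10, slack=2)
Line 9: ['orange'] (min_width=6, slack=6)
Line 10: ['forest', 'sand'] (min_width=11, slack=1)
Line 11: ['curtain'] (min_width=7, slack=5)
Line 12: ['early', 'black'] (min_width=11, slack=1)
Line 13: ['silver', 'blue'] (min_width=11, slack=1)
Line 14: ['will'] (min_width=4, slack=8)
Total lines: 14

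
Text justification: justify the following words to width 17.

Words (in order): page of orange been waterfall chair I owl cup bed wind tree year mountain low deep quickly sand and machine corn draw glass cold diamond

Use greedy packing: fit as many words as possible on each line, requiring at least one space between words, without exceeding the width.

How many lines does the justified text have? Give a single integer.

Line 1: ['page', 'of', 'orange'] (min_width=14, slack=3)
Line 2: ['been', 'waterfall'] (min_width=14, slack=3)
Line 3: ['chair', 'I', 'owl', 'cup'] (min_width=15, slack=2)
Line 4: ['bed', 'wind', 'tree'] (min_width=13, slack=4)
Line 5: ['year', 'mountain', 'low'] (min_width=17, slack=0)
Line 6: ['deep', 'quickly', 'sand'] (min_width=17, slack=0)
Line 7: ['and', 'machine', 'corn'] (min_width=16, slack=1)
Line 8: ['draw', 'glass', 'cold'] (min_width=15, slack=2)
Line 9: ['diamond'] (min_width=7, slack=10)
Total lines: 9

Answer: 9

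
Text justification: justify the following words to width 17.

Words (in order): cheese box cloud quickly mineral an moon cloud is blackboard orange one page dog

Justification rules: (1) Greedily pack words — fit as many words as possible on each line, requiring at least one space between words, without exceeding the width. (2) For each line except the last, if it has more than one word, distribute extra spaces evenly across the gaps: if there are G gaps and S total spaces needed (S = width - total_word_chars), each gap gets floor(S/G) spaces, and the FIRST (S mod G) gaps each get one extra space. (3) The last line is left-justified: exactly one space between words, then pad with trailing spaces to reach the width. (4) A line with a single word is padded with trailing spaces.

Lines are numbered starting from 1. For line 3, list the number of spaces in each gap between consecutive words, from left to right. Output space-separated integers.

Answer: 2 1 1

Derivation:
Line 1: ['cheese', 'box', 'cloud'] (min_width=16, slack=1)
Line 2: ['quickly', 'mineral'] (min_width=15, slack=2)
Line 3: ['an', 'moon', 'cloud', 'is'] (min_width=16, slack=1)
Line 4: ['blackboard', 'orange'] (min_width=17, slack=0)
Line 5: ['one', 'page', 'dog'] (min_width=12, slack=5)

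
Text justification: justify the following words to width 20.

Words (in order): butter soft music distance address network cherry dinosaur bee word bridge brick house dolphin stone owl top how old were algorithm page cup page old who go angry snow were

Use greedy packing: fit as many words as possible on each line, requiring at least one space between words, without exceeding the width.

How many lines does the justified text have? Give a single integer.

Answer: 10

Derivation:
Line 1: ['butter', 'soft', 'music'] (min_width=17, slack=3)
Line 2: ['distance', 'address'] (min_width=16, slack=4)
Line 3: ['network', 'cherry'] (min_width=14, slack=6)
Line 4: ['dinosaur', 'bee', 'word'] (min_width=17, slack=3)
Line 5: ['bridge', 'brick', 'house'] (min_width=18, slack=2)
Line 6: ['dolphin', 'stone', 'owl'] (min_width=17, slack=3)
Line 7: ['top', 'how', 'old', 'were'] (min_width=16, slack=4)
Line 8: ['algorithm', 'page', 'cup'] (min_width=18, slack=2)
Line 9: ['page', 'old', 'who', 'go'] (min_width=15, slack=5)
Line 10: ['angry', 'snow', 'were'] (min_width=15, slack=5)
Total lines: 10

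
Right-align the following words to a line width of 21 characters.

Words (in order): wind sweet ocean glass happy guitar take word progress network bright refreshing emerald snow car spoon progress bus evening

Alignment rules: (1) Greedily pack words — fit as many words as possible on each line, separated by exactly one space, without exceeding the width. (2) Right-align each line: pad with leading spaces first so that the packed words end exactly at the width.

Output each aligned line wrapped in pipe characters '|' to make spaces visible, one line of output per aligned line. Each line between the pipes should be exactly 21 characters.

Line 1: ['wind', 'sweet', 'ocean'] (min_width=16, slack=5)
Line 2: ['glass', 'happy', 'guitar'] (min_width=18, slack=3)
Line 3: ['take', 'word', 'progress'] (min_width=18, slack=3)
Line 4: ['network', 'bright'] (min_width=14, slack=7)
Line 5: ['refreshing', 'emerald'] (min_width=18, slack=3)
Line 6: ['snow', 'car', 'spoon'] (min_width=14, slack=7)
Line 7: ['progress', 'bus', 'evening'] (min_width=20, slack=1)

Answer: |     wind sweet ocean|
|   glass happy guitar|
|   take word progress|
|       network bright|
|   refreshing emerald|
|       snow car spoon|
| progress bus evening|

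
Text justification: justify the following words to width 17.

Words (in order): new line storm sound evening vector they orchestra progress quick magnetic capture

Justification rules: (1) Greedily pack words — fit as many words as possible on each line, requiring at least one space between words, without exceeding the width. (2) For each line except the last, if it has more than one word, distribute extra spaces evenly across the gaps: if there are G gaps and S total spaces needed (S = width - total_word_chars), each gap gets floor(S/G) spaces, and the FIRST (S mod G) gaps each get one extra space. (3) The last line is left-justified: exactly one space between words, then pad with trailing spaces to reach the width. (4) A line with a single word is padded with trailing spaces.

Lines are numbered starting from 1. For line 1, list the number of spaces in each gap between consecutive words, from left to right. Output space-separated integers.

Line 1: ['new', 'line', 'storm'] (min_width=14, slack=3)
Line 2: ['sound', 'evening'] (min_width=13, slack=4)
Line 3: ['vector', 'they'] (min_width=11, slack=6)
Line 4: ['orchestra'] (min_width=9, slack=8)
Line 5: ['progress', 'quick'] (min_width=14, slack=3)
Line 6: ['magnetic', 'capture'] (min_width=16, slack=1)

Answer: 3 2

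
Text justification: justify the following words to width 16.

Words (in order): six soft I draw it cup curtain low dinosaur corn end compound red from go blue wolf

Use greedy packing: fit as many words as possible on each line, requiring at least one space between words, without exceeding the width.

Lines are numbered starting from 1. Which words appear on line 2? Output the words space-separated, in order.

Line 1: ['six', 'soft', 'I', 'draw'] (min_width=15, slack=1)
Line 2: ['it', 'cup', 'curtain'] (min_width=14, slack=2)
Line 3: ['low', 'dinosaur'] (min_width=12, slack=4)
Line 4: ['corn', 'end'] (min_width=8, slack=8)
Line 5: ['compound', 'red'] (min_width=12, slack=4)
Line 6: ['from', 'go', 'blue'] (min_width=12, slack=4)
Line 7: ['wolf'] (min_width=4, slack=12)

Answer: it cup curtain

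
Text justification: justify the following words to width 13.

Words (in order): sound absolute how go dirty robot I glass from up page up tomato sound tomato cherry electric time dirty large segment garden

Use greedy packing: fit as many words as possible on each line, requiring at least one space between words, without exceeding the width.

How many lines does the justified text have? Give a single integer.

Answer: 12

Derivation:
Line 1: ['sound'] (min_width=5, slack=8)
Line 2: ['absolute', 'how'] (min_width=12, slack=1)
Line 3: ['go', 'dirty'] (min_width=8, slack=5)
Line 4: ['robot', 'I', 'glass'] (min_width=13, slack=0)
Line 5: ['from', 'up', 'page'] (min_width=12, slack=1)
Line 6: ['up', 'tomato'] (min_width=9, slack=4)
Line 7: ['sound', 'tomato'] (min_width=12, slack=1)
Line 8: ['cherry'] (min_width=6, slack=7)
Line 9: ['electric', 'time'] (min_width=13, slack=0)
Line 10: ['dirty', 'large'] (min_width=11, slack=2)
Line 11: ['segment'] (min_width=7, slack=6)
Line 12: ['garden'] (min_width=6, slack=7)
Total lines: 12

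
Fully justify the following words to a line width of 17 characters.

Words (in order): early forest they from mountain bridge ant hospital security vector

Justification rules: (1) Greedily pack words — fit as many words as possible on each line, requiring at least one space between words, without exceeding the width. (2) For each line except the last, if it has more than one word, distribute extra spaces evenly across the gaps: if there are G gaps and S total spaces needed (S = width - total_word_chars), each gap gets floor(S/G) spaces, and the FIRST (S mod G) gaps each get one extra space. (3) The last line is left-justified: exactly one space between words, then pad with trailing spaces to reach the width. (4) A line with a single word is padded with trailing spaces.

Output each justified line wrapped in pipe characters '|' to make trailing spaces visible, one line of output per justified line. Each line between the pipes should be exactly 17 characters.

Answer: |early forest they|
|from     mountain|
|bridge        ant|
|hospital security|
|vector           |

Derivation:
Line 1: ['early', 'forest', 'they'] (min_width=17, slack=0)
Line 2: ['from', 'mountain'] (min_width=13, slack=4)
Line 3: ['bridge', 'ant'] (min_width=10, slack=7)
Line 4: ['hospital', 'security'] (min_width=17, slack=0)
Line 5: ['vector'] (min_width=6, slack=11)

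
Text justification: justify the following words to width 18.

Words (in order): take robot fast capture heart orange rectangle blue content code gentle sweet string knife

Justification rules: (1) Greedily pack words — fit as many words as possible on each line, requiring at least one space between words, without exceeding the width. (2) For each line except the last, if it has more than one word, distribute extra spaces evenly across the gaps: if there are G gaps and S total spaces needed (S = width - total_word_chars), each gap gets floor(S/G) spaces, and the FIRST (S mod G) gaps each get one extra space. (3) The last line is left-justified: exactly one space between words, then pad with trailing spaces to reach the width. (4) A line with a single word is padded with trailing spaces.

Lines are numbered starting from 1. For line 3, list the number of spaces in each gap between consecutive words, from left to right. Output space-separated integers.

Line 1: ['take', 'robot', 'fast'] (min_width=15, slack=3)
Line 2: ['capture', 'heart'] (min_width=13, slack=5)
Line 3: ['orange', 'rectangle'] (min_width=16, slack=2)
Line 4: ['blue', 'content', 'code'] (min_width=17, slack=1)
Line 5: ['gentle', 'sweet'] (min_width=12, slack=6)
Line 6: ['string', 'knife'] (min_width=12, slack=6)

Answer: 3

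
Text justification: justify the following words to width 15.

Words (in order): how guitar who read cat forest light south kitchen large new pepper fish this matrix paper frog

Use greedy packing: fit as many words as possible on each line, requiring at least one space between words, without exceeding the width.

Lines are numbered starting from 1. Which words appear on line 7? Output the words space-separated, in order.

Line 1: ['how', 'guitar', 'who'] (min_width=14, slack=1)
Line 2: ['read', 'cat', 'forest'] (min_width=15, slack=0)
Line 3: ['light', 'south'] (min_width=11, slack=4)
Line 4: ['kitchen', 'large'] (min_width=13, slack=2)
Line 5: ['new', 'pepper', 'fish'] (min_width=15, slack=0)
Line 6: ['this', 'matrix'] (min_width=11, slack=4)
Line 7: ['paper', 'frog'] (min_width=10, slack=5)

Answer: paper frog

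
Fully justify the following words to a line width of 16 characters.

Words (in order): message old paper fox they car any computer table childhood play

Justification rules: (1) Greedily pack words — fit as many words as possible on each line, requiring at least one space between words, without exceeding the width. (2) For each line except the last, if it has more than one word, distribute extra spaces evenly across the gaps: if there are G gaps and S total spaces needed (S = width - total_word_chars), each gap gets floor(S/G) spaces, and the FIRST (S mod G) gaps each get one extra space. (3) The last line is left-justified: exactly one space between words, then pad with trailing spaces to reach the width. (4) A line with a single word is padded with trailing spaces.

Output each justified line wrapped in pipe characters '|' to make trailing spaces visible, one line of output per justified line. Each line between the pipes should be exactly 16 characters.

Answer: |message      old|
|paper  fox  they|
|car any computer|
|table  childhood|
|play            |

Derivation:
Line 1: ['message', 'old'] (min_width=11, slack=5)
Line 2: ['paper', 'fox', 'they'] (min_width=14, slack=2)
Line 3: ['car', 'any', 'computer'] (min_width=16, slack=0)
Line 4: ['table', 'childhood'] (min_width=15, slack=1)
Line 5: ['play'] (min_width=4, slack=12)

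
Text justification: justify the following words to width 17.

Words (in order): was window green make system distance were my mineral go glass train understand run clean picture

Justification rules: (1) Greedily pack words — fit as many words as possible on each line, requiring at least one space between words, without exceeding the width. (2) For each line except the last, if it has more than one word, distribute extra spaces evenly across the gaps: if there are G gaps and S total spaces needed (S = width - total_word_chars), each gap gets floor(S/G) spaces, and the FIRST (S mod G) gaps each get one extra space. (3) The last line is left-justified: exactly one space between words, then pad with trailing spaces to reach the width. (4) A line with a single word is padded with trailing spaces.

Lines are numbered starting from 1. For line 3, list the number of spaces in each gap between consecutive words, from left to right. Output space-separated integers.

Answer: 2 1

Derivation:
Line 1: ['was', 'window', 'green'] (min_width=16, slack=1)
Line 2: ['make', 'system'] (min_width=11, slack=6)
Line 3: ['distance', 'were', 'my'] (min_width=16, slack=1)
Line 4: ['mineral', 'go', 'glass'] (min_width=16, slack=1)
Line 5: ['train', 'understand'] (min_width=16, slack=1)
Line 6: ['run', 'clean', 'picture'] (min_width=17, slack=0)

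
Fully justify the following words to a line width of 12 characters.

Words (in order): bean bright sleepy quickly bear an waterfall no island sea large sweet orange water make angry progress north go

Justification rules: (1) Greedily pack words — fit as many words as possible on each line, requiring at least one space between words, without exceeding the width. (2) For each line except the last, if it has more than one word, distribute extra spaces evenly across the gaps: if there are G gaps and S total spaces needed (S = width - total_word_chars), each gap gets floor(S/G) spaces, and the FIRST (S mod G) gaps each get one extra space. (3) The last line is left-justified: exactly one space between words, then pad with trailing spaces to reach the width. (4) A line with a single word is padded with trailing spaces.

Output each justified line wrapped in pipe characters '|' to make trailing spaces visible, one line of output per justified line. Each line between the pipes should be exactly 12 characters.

Answer: |bean  bright|
|sleepy      |
|quickly bear|
|an waterfall|
|no    island|
|sea    large|
|sweet orange|
|water   make|
|angry       |
|progress    |
|north go    |

Derivation:
Line 1: ['bean', 'bright'] (min_width=11, slack=1)
Line 2: ['sleepy'] (min_width=6, slack=6)
Line 3: ['quickly', 'bear'] (min_width=12, slack=0)
Line 4: ['an', 'waterfall'] (min_width=12, slack=0)
Line 5: ['no', 'island'] (min_width=9, slack=3)
Line 6: ['sea', 'large'] (min_width=9, slack=3)
Line 7: ['sweet', 'orange'] (min_width=12, slack=0)
Line 8: ['water', 'make'] (min_width=10, slack=2)
Line 9: ['angry'] (min_width=5, slack=7)
Line 10: ['progress'] (min_width=8, slack=4)
Line 11: ['north', 'go'] (min_width=8, slack=4)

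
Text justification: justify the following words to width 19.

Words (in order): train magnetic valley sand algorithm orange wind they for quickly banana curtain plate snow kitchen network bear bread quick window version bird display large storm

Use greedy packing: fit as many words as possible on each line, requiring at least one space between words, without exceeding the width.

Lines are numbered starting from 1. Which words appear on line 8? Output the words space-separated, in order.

Line 1: ['train', 'magnetic'] (min_width=14, slack=5)
Line 2: ['valley', 'sand'] (min_width=11, slack=8)
Line 3: ['algorithm', 'orange'] (min_width=16, slack=3)
Line 4: ['wind', 'they', 'for'] (min_width=13, slack=6)
Line 5: ['quickly', 'banana'] (min_width=14, slack=5)
Line 6: ['curtain', 'plate', 'snow'] (min_width=18, slack=1)
Line 7: ['kitchen', 'network'] (min_width=15, slack=4)
Line 8: ['bear', 'bread', 'quick'] (min_width=16, slack=3)
Line 9: ['window', 'version', 'bird'] (min_width=19, slack=0)
Line 10: ['display', 'large', 'storm'] (min_width=19, slack=0)

Answer: bear bread quick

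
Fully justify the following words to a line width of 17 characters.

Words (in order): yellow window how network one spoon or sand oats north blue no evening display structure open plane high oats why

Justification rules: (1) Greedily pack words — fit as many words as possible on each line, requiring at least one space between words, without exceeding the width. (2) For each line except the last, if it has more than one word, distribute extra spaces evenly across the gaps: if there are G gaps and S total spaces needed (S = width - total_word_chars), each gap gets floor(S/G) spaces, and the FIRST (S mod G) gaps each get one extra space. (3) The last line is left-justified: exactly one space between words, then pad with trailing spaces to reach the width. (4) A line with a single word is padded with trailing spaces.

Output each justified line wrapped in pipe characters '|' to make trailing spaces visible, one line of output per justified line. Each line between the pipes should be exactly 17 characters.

Line 1: ['yellow', 'window', 'how'] (min_width=17, slack=0)
Line 2: ['network', 'one', 'spoon'] (min_width=17, slack=0)
Line 3: ['or', 'sand', 'oats'] (min_width=12, slack=5)
Line 4: ['north', 'blue', 'no'] (min_width=13, slack=4)
Line 5: ['evening', 'display'] (min_width=15, slack=2)
Line 6: ['structure', 'open'] (min_width=14, slack=3)
Line 7: ['plane', 'high', 'oats'] (min_width=15, slack=2)
Line 8: ['why'] (min_width=3, slack=14)

Answer: |yellow window how|
|network one spoon|
|or    sand   oats|
|north   blue   no|
|evening   display|
|structure    open|
|plane  high  oats|
|why              |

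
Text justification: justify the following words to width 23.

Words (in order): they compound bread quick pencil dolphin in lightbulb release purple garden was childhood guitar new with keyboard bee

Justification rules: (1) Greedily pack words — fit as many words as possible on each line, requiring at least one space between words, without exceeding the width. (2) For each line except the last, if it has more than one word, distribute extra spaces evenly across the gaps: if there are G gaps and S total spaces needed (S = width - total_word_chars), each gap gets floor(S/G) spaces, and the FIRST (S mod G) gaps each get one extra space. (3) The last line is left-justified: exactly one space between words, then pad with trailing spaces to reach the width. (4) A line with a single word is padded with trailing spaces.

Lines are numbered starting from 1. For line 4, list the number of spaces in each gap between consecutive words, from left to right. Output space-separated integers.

Line 1: ['they', 'compound', 'bread'] (min_width=19, slack=4)
Line 2: ['quick', 'pencil', 'dolphin', 'in'] (min_width=23, slack=0)
Line 3: ['lightbulb', 'release'] (min_width=17, slack=6)
Line 4: ['purple', 'garden', 'was'] (min_width=17, slack=6)
Line 5: ['childhood', 'guitar', 'new'] (min_width=20, slack=3)
Line 6: ['with', 'keyboard', 'bee'] (min_width=17, slack=6)

Answer: 4 4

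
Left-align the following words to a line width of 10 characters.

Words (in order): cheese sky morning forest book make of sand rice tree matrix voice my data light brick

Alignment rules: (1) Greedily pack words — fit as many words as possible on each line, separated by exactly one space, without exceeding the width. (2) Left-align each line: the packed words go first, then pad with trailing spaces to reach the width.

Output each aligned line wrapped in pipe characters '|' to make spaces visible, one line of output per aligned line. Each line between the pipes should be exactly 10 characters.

Answer: |cheese sky|
|morning   |
|forest    |
|book make |
|of sand   |
|rice tree |
|matrix    |
|voice my  |
|data light|
|brick     |

Derivation:
Line 1: ['cheese', 'sky'] (min_width=10, slack=0)
Line 2: ['morning'] (min_width=7, slack=3)
Line 3: ['forest'] (min_width=6, slack=4)
Line 4: ['book', 'make'] (min_width=9, slack=1)
Line 5: ['of', 'sand'] (min_width=7, slack=3)
Line 6: ['rice', 'tree'] (min_width=9, slack=1)
Line 7: ['matrix'] (min_width=6, slack=4)
Line 8: ['voice', 'my'] (min_width=8, slack=2)
Line 9: ['data', 'light'] (min_width=10, slack=0)
Line 10: ['brick'] (min_width=5, slack=5)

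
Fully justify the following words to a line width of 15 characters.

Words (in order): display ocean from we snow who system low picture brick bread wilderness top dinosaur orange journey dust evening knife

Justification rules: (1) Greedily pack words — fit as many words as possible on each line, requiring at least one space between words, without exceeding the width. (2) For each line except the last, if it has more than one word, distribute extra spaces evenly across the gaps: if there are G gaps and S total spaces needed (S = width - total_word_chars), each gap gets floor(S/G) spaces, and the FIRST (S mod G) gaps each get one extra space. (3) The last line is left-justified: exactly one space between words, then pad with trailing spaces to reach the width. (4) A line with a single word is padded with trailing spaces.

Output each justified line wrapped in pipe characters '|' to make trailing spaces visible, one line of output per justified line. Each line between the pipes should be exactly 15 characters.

Answer: |display   ocean|
|from   we  snow|
|who  system low|
|picture   brick|
|bread          |
|wilderness  top|
|dinosaur orange|
|journey    dust|
|evening knife  |

Derivation:
Line 1: ['display', 'ocean'] (min_width=13, slack=2)
Line 2: ['from', 'we', 'snow'] (min_width=12, slack=3)
Line 3: ['who', 'system', 'low'] (min_width=14, slack=1)
Line 4: ['picture', 'brick'] (min_width=13, slack=2)
Line 5: ['bread'] (min_width=5, slack=10)
Line 6: ['wilderness', 'top'] (min_width=14, slack=1)
Line 7: ['dinosaur', 'orange'] (min_width=15, slack=0)
Line 8: ['journey', 'dust'] (min_width=12, slack=3)
Line 9: ['evening', 'knife'] (min_width=13, slack=2)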